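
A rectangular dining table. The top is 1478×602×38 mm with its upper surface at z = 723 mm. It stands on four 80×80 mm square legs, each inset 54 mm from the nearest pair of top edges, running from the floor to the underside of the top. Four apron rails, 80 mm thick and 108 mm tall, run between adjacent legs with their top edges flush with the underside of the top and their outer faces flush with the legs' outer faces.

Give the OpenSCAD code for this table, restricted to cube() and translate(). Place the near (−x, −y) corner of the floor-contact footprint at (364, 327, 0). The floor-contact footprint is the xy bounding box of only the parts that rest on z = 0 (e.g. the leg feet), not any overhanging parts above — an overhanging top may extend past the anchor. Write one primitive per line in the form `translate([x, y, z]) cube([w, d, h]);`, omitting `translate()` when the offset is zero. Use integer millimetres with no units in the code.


translate([310, 273, 685]) cube([1478, 602, 38]);
translate([364, 327, 0]) cube([80, 80, 685]);
translate([1654, 327, 0]) cube([80, 80, 685]);
translate([364, 741, 0]) cube([80, 80, 685]);
translate([1654, 741, 0]) cube([80, 80, 685]);
translate([444, 327, 577]) cube([1210, 80, 108]);
translate([444, 741, 577]) cube([1210, 80, 108]);
translate([364, 407, 577]) cube([80, 334, 108]);
translate([1654, 407, 577]) cube([80, 334, 108]);


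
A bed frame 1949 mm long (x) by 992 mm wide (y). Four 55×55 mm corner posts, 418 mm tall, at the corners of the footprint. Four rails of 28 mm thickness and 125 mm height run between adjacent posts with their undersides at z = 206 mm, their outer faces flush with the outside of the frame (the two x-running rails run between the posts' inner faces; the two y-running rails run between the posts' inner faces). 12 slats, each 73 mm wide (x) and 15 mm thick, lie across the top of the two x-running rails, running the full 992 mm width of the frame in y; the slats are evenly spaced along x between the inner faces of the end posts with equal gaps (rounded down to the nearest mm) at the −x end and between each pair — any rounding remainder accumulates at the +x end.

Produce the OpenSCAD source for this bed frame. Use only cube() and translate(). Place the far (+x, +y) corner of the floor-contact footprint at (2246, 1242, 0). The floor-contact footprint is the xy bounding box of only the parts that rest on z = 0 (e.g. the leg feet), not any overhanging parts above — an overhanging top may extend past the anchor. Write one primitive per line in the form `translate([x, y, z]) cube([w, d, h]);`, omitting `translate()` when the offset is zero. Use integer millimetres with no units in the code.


translate([297, 250, 0]) cube([55, 55, 418]);
translate([297, 1187, 0]) cube([55, 55, 418]);
translate([2191, 250, 0]) cube([55, 55, 418]);
translate([2191, 1187, 0]) cube([55, 55, 418]);
translate([352, 250, 206]) cube([1839, 28, 125]);
translate([352, 1214, 206]) cube([1839, 28, 125]);
translate([297, 305, 206]) cube([28, 882, 125]);
translate([2218, 305, 206]) cube([28, 882, 125]);
translate([426, 250, 331]) cube([73, 992, 15]);
translate([573, 250, 331]) cube([73, 992, 15]);
translate([720, 250, 331]) cube([73, 992, 15]);
translate([867, 250, 331]) cube([73, 992, 15]);
translate([1014, 250, 331]) cube([73, 992, 15]);
translate([1161, 250, 331]) cube([73, 992, 15]);
translate([1308, 250, 331]) cube([73, 992, 15]);
translate([1455, 250, 331]) cube([73, 992, 15]);
translate([1602, 250, 331]) cube([73, 992, 15]);
translate([1749, 250, 331]) cube([73, 992, 15]);
translate([1896, 250, 331]) cube([73, 992, 15]);
translate([2043, 250, 331]) cube([73, 992, 15]);


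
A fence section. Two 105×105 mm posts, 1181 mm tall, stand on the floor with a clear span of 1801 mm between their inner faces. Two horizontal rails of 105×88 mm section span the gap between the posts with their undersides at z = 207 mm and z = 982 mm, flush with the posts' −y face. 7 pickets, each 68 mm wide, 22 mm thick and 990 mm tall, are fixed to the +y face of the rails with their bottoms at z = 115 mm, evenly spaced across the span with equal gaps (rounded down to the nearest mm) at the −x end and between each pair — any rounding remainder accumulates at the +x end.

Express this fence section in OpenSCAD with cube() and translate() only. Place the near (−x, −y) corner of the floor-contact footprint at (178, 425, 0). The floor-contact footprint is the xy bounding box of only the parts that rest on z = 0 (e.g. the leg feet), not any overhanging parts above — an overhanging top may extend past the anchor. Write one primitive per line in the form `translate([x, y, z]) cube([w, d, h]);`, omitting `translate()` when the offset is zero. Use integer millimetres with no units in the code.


translate([178, 425, 0]) cube([105, 105, 1181]);
translate([2084, 425, 0]) cube([105, 105, 1181]);
translate([283, 425, 207]) cube([1801, 105, 88]);
translate([283, 425, 982]) cube([1801, 105, 88]);
translate([448, 530, 115]) cube([68, 22, 990]);
translate([681, 530, 115]) cube([68, 22, 990]);
translate([914, 530, 115]) cube([68, 22, 990]);
translate([1147, 530, 115]) cube([68, 22, 990]);
translate([1380, 530, 115]) cube([68, 22, 990]);
translate([1613, 530, 115]) cube([68, 22, 990]);
translate([1846, 530, 115]) cube([68, 22, 990]);


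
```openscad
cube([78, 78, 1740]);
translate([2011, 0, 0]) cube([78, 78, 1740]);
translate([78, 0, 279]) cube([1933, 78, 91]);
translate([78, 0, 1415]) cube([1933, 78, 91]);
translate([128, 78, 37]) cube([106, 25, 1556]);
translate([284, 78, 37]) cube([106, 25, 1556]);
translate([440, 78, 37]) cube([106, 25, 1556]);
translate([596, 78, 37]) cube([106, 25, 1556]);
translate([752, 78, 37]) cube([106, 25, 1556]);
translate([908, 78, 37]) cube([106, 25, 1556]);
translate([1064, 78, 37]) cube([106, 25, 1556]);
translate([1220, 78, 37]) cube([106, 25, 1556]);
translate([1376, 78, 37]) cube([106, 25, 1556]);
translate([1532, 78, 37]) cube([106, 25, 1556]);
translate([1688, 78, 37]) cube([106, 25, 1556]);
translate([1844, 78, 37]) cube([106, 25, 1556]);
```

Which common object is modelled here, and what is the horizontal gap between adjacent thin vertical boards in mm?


A fence section. The picket gap is 50 mm.

Two posts, two rails, 12 pickets — a fence section. Span 1933 mm holds 12 pickets of 106 mm with 13 equal gaps: ⌊(1933 − 12·106) / 13⌋ = 50 mm.


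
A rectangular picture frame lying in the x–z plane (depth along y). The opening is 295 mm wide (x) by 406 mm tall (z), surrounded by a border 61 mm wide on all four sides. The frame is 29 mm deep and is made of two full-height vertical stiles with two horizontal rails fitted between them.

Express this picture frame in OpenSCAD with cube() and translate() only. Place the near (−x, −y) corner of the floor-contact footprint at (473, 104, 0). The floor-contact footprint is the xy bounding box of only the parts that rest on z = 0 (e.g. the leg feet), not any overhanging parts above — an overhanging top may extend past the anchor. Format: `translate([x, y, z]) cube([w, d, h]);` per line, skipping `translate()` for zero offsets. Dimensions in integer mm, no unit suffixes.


translate([473, 104, 0]) cube([61, 29, 528]);
translate([829, 104, 0]) cube([61, 29, 528]);
translate([534, 104, 0]) cube([295, 29, 61]);
translate([534, 104, 467]) cube([295, 29, 61]);


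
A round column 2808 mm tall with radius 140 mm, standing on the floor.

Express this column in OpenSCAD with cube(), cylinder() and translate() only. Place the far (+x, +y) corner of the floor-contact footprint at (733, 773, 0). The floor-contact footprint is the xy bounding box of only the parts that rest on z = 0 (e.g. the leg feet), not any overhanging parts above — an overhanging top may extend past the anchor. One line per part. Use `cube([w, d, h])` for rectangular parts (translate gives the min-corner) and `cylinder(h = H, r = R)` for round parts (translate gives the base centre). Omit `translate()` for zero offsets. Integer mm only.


translate([593, 633, 0]) cylinder(h = 2808, r = 140);


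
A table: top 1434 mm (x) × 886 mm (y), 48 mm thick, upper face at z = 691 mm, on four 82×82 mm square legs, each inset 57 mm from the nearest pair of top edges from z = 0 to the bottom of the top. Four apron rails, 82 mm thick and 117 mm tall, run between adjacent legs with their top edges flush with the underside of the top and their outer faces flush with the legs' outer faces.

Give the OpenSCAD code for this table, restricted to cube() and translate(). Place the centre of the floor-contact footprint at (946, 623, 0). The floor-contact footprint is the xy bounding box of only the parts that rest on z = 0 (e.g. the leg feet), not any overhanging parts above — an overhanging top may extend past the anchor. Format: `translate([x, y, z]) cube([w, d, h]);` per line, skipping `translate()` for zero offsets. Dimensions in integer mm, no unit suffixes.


translate([229, 180, 643]) cube([1434, 886, 48]);
translate([286, 237, 0]) cube([82, 82, 643]);
translate([1524, 237, 0]) cube([82, 82, 643]);
translate([286, 927, 0]) cube([82, 82, 643]);
translate([1524, 927, 0]) cube([82, 82, 643]);
translate([368, 237, 526]) cube([1156, 82, 117]);
translate([368, 927, 526]) cube([1156, 82, 117]);
translate([286, 319, 526]) cube([82, 608, 117]);
translate([1524, 319, 526]) cube([82, 608, 117]);


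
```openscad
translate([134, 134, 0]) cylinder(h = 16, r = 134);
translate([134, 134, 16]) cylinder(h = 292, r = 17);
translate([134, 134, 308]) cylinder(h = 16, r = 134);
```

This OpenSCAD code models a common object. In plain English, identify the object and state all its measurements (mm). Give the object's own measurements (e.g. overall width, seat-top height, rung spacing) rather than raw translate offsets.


A spool: two coaxial disc flanges of radius 134 mm and thickness 16 mm, joined by a core cylinder of radius 17 mm and height 292 mm. The lower flange rests on z = 0 and the three cylinders share a vertical axis.


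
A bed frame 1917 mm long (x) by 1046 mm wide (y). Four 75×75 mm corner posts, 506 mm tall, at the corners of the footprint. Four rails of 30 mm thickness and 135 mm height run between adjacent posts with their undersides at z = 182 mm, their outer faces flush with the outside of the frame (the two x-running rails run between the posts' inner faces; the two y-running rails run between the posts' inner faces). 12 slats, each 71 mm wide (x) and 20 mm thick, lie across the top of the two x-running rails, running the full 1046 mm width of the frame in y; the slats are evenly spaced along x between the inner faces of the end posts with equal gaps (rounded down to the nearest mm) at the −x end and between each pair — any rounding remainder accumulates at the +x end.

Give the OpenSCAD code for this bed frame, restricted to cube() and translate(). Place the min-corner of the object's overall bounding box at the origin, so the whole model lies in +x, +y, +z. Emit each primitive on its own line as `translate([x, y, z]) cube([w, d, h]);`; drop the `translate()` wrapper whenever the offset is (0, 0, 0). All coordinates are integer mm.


cube([75, 75, 506]);
translate([0, 971, 0]) cube([75, 75, 506]);
translate([1842, 0, 0]) cube([75, 75, 506]);
translate([1842, 971, 0]) cube([75, 75, 506]);
translate([75, 0, 182]) cube([1767, 30, 135]);
translate([75, 1016, 182]) cube([1767, 30, 135]);
translate([0, 75, 182]) cube([30, 896, 135]);
translate([1887, 75, 182]) cube([30, 896, 135]);
translate([145, 0, 317]) cube([71, 1046, 20]);
translate([286, 0, 317]) cube([71, 1046, 20]);
translate([427, 0, 317]) cube([71, 1046, 20]);
translate([568, 0, 317]) cube([71, 1046, 20]);
translate([709, 0, 317]) cube([71, 1046, 20]);
translate([850, 0, 317]) cube([71, 1046, 20]);
translate([991, 0, 317]) cube([71, 1046, 20]);
translate([1132, 0, 317]) cube([71, 1046, 20]);
translate([1273, 0, 317]) cube([71, 1046, 20]);
translate([1414, 0, 317]) cube([71, 1046, 20]);
translate([1555, 0, 317]) cube([71, 1046, 20]);
translate([1696, 0, 317]) cube([71, 1046, 20]);


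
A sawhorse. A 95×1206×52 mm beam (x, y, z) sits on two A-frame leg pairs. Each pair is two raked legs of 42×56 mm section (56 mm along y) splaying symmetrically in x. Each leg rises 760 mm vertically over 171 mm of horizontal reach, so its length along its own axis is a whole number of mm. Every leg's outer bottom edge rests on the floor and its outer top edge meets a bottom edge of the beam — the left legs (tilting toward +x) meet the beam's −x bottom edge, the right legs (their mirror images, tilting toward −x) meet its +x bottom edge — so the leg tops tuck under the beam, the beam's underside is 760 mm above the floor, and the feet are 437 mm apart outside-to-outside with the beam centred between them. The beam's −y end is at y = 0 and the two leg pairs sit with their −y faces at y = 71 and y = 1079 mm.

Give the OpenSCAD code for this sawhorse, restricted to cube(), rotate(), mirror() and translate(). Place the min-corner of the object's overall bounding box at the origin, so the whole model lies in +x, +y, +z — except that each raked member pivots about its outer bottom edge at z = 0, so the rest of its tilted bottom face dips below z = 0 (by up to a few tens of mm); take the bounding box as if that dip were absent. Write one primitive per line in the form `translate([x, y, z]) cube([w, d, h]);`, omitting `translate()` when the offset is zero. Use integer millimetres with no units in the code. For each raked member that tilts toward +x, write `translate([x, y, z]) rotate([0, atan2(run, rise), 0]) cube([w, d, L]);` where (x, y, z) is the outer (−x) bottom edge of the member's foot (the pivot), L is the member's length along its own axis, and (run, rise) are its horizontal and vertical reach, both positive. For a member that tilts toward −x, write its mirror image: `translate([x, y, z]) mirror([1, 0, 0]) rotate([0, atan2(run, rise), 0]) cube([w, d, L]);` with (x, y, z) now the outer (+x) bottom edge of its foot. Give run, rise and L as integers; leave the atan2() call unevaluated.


translate([171, 0, 760]) cube([95, 1206, 52]);
translate([0, 71, 0]) rotate([0, atan2(171, 760), 0]) cube([42, 56, 779]);
translate([437, 71, 0]) mirror([1, 0, 0]) rotate([0, atan2(171, 760), 0]) cube([42, 56, 779]);
translate([0, 1079, 0]) rotate([0, atan2(171, 760), 0]) cube([42, 56, 779]);
translate([437, 1079, 0]) mirror([1, 0, 0]) rotate([0, atan2(171, 760), 0]) cube([42, 56, 779]);


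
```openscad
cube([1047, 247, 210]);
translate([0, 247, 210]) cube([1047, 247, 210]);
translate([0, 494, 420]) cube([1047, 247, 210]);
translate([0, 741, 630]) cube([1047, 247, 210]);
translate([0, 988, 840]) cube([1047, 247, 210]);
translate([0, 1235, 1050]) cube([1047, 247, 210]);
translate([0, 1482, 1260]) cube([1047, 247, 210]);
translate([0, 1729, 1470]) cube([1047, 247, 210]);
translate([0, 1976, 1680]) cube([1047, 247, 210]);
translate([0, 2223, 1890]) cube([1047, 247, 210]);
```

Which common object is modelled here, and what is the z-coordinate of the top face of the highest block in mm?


A staircase. The total rise is 2100 mm.

10 identical blocks, each offset up and back from the previous — a staircase. Each step is 210 mm tall and there are 10 of them, so the total rise is 10 × 210 = 2100 mm.


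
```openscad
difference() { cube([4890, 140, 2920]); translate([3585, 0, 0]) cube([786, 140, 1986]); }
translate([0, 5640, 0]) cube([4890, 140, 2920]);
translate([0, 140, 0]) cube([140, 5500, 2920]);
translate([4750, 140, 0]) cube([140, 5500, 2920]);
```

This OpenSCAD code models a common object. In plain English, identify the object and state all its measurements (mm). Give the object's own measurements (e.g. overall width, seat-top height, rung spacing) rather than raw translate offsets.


A single room: four walls, each 2920 mm tall and 140 mm thick, enclosing an outside footprint 4890×5780 mm (x × y), no floor or roof. The front and back walls (−y and +y sides) run the full x-width; the side walls fit between their inner faces. A door opening 786 mm wide and 1986 mm tall is cut through the front wall from the floor up, its −x edge 3585 mm from the wall's −x end.


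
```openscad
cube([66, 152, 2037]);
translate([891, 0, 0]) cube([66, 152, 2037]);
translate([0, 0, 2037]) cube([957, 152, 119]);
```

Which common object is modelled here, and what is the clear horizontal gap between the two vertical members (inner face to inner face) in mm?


A door frame. The clear opening width is 825 mm.

Two 2037 mm tall posts with a header on top — a door frame. The left jamb is 66 mm wide at x = 0; the right jamb starts at x = 891. The clear opening is 891 − 66 = 825 mm.


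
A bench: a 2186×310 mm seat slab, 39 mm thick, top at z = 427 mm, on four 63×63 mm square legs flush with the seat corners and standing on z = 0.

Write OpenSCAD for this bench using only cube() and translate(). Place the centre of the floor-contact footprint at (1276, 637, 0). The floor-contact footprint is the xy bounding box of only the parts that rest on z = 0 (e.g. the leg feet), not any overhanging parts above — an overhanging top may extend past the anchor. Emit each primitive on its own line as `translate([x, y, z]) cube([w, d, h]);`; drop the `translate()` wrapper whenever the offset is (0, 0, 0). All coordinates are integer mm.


translate([183, 482, 388]) cube([2186, 310, 39]);
translate([183, 482, 0]) cube([63, 63, 388]);
translate([183, 729, 0]) cube([63, 63, 388]);
translate([2306, 482, 0]) cube([63, 63, 388]);
translate([2306, 729, 0]) cube([63, 63, 388]);


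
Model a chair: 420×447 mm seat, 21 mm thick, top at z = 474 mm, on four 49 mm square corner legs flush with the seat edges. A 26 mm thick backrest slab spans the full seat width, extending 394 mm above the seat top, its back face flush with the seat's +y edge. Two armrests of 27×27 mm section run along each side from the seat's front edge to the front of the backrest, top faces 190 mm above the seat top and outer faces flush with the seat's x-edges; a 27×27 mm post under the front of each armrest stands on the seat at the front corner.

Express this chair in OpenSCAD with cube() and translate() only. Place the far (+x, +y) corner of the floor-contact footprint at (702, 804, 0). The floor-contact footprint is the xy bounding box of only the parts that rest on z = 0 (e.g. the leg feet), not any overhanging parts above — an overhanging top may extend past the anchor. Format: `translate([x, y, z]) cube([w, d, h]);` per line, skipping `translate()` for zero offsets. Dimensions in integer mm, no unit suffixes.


translate([282, 357, 453]) cube([420, 447, 21]);
translate([282, 357, 0]) cube([49, 49, 453]);
translate([653, 357, 0]) cube([49, 49, 453]);
translate([282, 755, 0]) cube([49, 49, 453]);
translate([653, 755, 0]) cube([49, 49, 453]);
translate([282, 778, 474]) cube([420, 26, 394]);
translate([282, 357, 637]) cube([27, 421, 27]);
translate([675, 357, 637]) cube([27, 421, 27]);
translate([282, 357, 474]) cube([27, 27, 163]);
translate([675, 357, 474]) cube([27, 27, 163]);


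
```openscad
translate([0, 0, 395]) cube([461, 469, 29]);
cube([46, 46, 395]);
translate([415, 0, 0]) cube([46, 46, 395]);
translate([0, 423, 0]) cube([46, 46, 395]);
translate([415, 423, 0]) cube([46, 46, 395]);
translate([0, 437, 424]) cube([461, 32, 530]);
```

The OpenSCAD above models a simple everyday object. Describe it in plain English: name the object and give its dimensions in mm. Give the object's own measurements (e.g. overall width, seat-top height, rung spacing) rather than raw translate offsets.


A chair. The seat is a 461×469×29 mm slab with its top at z = 424 mm, on four 46×46 mm corner legs (flush with the seat edges, standing on z = 0). A flat backrest 32 mm thick, 530 mm tall, spans the full seat width and rises from the seat top along its +y edge, rear face flush with the rear of the seat.


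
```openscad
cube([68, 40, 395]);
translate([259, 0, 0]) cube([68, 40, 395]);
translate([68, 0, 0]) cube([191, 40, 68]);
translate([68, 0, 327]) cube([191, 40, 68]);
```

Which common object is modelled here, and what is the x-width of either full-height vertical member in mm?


A picture frame. The border width is 68 mm.

Four thin pieces enclosing a rectangular opening — a picture frame. The two full-height stiles are 395 mm tall; the top rail sits at z = 327 and is 68 mm tall, so the border above the opening is 395 − 327 = 68 mm, matching the stile x-width.


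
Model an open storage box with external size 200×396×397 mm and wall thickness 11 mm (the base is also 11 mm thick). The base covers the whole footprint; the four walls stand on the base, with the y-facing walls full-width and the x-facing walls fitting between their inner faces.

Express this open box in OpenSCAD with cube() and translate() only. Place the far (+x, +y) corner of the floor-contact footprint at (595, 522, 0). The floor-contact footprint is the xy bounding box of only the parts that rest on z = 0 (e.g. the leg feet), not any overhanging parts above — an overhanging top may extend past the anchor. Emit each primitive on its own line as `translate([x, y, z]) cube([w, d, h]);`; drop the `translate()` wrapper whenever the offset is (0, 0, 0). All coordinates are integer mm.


translate([395, 126, 0]) cube([200, 396, 11]);
translate([395, 126, 11]) cube([200, 11, 386]);
translate([395, 511, 11]) cube([200, 11, 386]);
translate([395, 137, 11]) cube([11, 374, 386]);
translate([584, 137, 11]) cube([11, 374, 386]);


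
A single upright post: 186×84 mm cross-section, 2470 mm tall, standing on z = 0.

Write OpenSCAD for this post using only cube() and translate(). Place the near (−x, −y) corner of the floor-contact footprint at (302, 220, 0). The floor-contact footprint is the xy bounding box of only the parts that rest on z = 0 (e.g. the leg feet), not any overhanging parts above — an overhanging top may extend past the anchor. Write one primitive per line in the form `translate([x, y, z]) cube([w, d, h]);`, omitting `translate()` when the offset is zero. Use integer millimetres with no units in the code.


translate([302, 220, 0]) cube([186, 84, 2470]);


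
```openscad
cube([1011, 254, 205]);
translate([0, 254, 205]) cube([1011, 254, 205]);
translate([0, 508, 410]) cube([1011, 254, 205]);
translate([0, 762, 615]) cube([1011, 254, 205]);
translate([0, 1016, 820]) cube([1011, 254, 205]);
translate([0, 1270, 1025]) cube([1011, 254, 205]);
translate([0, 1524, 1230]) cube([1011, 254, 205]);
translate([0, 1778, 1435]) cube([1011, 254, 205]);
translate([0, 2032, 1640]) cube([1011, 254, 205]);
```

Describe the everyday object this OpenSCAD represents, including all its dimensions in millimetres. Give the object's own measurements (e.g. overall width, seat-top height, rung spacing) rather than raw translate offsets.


A straight staircase of 9 solid steps. Each step is 1011 mm wide (x), 254 mm deep (y, the going) and 205 mm tall (the rise). The first step rests on the floor; each subsequent step sits one going further in +y and one rise higher in +z, directly behind and above the previous step with no overlap.


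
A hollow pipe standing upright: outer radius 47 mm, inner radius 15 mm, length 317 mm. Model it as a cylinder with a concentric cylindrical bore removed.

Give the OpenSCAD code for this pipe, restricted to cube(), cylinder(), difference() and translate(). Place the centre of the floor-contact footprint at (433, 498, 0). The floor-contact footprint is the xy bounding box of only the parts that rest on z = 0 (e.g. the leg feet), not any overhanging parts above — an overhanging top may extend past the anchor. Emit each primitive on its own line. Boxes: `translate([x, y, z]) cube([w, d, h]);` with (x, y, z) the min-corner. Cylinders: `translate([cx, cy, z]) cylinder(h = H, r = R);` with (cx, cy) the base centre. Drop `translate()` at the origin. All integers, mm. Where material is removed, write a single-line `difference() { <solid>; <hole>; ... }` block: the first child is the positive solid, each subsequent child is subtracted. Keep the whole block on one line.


difference() { translate([433, 498, 0]) cylinder(h = 317, r = 47); translate([433, 498, 0]) cylinder(h = 317, r = 15); }


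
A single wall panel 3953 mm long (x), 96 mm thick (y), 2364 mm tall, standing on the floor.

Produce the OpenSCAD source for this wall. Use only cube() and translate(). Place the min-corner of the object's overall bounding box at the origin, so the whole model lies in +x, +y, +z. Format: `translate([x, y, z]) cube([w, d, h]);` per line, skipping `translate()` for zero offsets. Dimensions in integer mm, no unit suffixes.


cube([3953, 96, 2364]);


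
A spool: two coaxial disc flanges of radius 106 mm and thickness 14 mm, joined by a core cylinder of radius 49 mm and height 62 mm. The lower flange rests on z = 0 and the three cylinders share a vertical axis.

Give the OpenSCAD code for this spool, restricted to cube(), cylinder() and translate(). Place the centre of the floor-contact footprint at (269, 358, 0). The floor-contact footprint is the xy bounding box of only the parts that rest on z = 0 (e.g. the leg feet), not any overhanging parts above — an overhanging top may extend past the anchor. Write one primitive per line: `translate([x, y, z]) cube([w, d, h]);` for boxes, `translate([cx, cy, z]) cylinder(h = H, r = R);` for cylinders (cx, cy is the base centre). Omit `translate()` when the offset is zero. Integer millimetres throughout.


translate([269, 358, 0]) cylinder(h = 14, r = 106);
translate([269, 358, 14]) cylinder(h = 62, r = 49);
translate([269, 358, 76]) cylinder(h = 14, r = 106);


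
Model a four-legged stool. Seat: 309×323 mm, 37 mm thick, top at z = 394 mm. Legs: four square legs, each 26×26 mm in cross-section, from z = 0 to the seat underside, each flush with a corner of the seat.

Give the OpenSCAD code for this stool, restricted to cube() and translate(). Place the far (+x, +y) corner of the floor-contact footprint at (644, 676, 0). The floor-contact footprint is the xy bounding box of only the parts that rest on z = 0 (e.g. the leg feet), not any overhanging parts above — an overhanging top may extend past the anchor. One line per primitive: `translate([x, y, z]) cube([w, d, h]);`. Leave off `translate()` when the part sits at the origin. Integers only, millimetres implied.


// leg_h = 394 - 37 = 357
translate([335, 353, 357]) cube([309, 323, 37]);
translate([335, 353, 0]) cube([26, 26, 357]);
translate([618, 353, 0]) cube([26, 26, 357]);
translate([335, 650, 0]) cube([26, 26, 357]);
translate([618, 650, 0]) cube([26, 26, 357]);


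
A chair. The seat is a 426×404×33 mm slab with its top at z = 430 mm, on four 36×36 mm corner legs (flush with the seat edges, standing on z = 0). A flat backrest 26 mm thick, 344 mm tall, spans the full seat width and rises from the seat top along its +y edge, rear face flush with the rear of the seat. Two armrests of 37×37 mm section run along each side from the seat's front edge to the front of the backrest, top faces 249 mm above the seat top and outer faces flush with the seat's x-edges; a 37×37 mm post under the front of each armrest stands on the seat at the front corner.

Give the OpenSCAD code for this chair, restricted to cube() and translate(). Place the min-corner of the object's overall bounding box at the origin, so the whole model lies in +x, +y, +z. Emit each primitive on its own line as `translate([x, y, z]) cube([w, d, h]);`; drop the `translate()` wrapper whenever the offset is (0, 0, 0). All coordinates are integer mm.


translate([0, 0, 397]) cube([426, 404, 33]);
cube([36, 36, 397]);
translate([390, 0, 0]) cube([36, 36, 397]);
translate([0, 368, 0]) cube([36, 36, 397]);
translate([390, 368, 0]) cube([36, 36, 397]);
translate([0, 378, 430]) cube([426, 26, 344]);
translate([0, 0, 642]) cube([37, 378, 37]);
translate([389, 0, 642]) cube([37, 378, 37]);
translate([0, 0, 430]) cube([37, 37, 212]);
translate([389, 0, 430]) cube([37, 37, 212]);


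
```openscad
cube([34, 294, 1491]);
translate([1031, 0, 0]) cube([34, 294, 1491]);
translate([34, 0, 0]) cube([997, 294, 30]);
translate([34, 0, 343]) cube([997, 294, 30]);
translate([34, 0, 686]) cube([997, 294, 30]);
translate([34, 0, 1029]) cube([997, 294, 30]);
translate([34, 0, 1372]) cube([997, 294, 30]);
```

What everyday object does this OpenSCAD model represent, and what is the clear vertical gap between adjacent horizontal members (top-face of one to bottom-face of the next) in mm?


A bookshelf. The clear shelf gap is 313 mm.

Two tall side panels with 5 horizontal boards between them — a bookshelf. The first two shelf undersides are at z = 0 and z = 343; with shelf thickness 30, the clear gap is 343 − 0 − 30 = 313 mm.


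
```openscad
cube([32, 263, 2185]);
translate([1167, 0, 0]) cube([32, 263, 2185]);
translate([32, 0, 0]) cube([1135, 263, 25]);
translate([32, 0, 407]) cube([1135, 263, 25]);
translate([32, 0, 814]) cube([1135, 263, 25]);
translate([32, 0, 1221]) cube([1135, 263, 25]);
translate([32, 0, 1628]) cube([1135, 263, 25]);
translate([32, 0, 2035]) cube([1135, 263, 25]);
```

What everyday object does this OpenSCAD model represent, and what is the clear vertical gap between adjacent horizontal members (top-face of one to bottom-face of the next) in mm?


A bookshelf. The clear shelf gap is 382 mm.

Two tall side panels with 6 horizontal boards between them — a bookshelf. The first two shelf undersides are at z = 0 and z = 407; with shelf thickness 25, the clear gap is 407 − 0 − 25 = 382 mm.


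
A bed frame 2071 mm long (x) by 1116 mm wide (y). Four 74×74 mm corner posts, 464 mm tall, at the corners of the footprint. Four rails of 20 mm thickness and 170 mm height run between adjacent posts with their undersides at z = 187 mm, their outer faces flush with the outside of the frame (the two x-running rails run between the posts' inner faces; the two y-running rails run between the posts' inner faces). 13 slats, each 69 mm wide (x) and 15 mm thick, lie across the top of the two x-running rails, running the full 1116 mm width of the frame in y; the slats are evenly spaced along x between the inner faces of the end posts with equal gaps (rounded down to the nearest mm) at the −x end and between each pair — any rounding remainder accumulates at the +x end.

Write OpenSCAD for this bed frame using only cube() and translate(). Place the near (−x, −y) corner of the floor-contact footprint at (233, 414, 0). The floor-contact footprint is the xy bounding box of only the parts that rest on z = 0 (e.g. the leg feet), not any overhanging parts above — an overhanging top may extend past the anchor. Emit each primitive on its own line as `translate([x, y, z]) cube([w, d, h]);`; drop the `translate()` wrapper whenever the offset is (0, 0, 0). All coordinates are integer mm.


translate([233, 414, 0]) cube([74, 74, 464]);
translate([233, 1456, 0]) cube([74, 74, 464]);
translate([2230, 414, 0]) cube([74, 74, 464]);
translate([2230, 1456, 0]) cube([74, 74, 464]);
translate([307, 414, 187]) cube([1923, 20, 170]);
translate([307, 1510, 187]) cube([1923, 20, 170]);
translate([233, 488, 187]) cube([20, 968, 170]);
translate([2284, 488, 187]) cube([20, 968, 170]);
translate([380, 414, 357]) cube([69, 1116, 15]);
translate([522, 414, 357]) cube([69, 1116, 15]);
translate([664, 414, 357]) cube([69, 1116, 15]);
translate([806, 414, 357]) cube([69, 1116, 15]);
translate([948, 414, 357]) cube([69, 1116, 15]);
translate([1090, 414, 357]) cube([69, 1116, 15]);
translate([1232, 414, 357]) cube([69, 1116, 15]);
translate([1374, 414, 357]) cube([69, 1116, 15]);
translate([1516, 414, 357]) cube([69, 1116, 15]);
translate([1658, 414, 357]) cube([69, 1116, 15]);
translate([1800, 414, 357]) cube([69, 1116, 15]);
translate([1942, 414, 357]) cube([69, 1116, 15]);
translate([2084, 414, 357]) cube([69, 1116, 15]);


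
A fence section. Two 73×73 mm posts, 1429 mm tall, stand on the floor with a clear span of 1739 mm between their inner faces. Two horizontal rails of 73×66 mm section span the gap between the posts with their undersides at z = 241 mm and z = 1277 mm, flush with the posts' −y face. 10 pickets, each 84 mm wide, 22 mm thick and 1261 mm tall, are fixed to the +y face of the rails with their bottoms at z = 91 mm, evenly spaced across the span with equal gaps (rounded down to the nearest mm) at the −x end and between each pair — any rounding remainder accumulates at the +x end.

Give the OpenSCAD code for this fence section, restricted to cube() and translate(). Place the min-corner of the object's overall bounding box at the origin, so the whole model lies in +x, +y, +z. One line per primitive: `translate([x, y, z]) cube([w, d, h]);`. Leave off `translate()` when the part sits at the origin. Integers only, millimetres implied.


cube([73, 73, 1429]);
translate([1812, 0, 0]) cube([73, 73, 1429]);
translate([73, 0, 241]) cube([1739, 73, 66]);
translate([73, 0, 1277]) cube([1739, 73, 66]);
translate([154, 73, 91]) cube([84, 22, 1261]);
translate([319, 73, 91]) cube([84, 22, 1261]);
translate([484, 73, 91]) cube([84, 22, 1261]);
translate([649, 73, 91]) cube([84, 22, 1261]);
translate([814, 73, 91]) cube([84, 22, 1261]);
translate([979, 73, 91]) cube([84, 22, 1261]);
translate([1144, 73, 91]) cube([84, 22, 1261]);
translate([1309, 73, 91]) cube([84, 22, 1261]);
translate([1474, 73, 91]) cube([84, 22, 1261]);
translate([1639, 73, 91]) cube([84, 22, 1261]);


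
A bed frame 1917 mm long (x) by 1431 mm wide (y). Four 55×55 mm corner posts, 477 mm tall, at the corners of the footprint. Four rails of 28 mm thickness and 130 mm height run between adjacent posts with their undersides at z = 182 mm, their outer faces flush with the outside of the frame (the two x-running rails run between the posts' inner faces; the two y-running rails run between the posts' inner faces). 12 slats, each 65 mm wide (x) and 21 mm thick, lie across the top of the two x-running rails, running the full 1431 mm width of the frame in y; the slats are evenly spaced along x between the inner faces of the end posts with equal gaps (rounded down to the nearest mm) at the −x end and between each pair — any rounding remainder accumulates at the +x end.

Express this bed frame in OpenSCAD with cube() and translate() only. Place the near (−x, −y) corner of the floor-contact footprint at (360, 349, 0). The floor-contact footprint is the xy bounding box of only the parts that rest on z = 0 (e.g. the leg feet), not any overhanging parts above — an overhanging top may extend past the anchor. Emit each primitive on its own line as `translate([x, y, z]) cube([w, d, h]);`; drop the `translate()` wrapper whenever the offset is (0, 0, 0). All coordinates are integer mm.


translate([360, 349, 0]) cube([55, 55, 477]);
translate([360, 1725, 0]) cube([55, 55, 477]);
translate([2222, 349, 0]) cube([55, 55, 477]);
translate([2222, 1725, 0]) cube([55, 55, 477]);
translate([415, 349, 182]) cube([1807, 28, 130]);
translate([415, 1752, 182]) cube([1807, 28, 130]);
translate([360, 404, 182]) cube([28, 1321, 130]);
translate([2249, 404, 182]) cube([28, 1321, 130]);
translate([494, 349, 312]) cube([65, 1431, 21]);
translate([638, 349, 312]) cube([65, 1431, 21]);
translate([782, 349, 312]) cube([65, 1431, 21]);
translate([926, 349, 312]) cube([65, 1431, 21]);
translate([1070, 349, 312]) cube([65, 1431, 21]);
translate([1214, 349, 312]) cube([65, 1431, 21]);
translate([1358, 349, 312]) cube([65, 1431, 21]);
translate([1502, 349, 312]) cube([65, 1431, 21]);
translate([1646, 349, 312]) cube([65, 1431, 21]);
translate([1790, 349, 312]) cube([65, 1431, 21]);
translate([1934, 349, 312]) cube([65, 1431, 21]);
translate([2078, 349, 312]) cube([65, 1431, 21]);


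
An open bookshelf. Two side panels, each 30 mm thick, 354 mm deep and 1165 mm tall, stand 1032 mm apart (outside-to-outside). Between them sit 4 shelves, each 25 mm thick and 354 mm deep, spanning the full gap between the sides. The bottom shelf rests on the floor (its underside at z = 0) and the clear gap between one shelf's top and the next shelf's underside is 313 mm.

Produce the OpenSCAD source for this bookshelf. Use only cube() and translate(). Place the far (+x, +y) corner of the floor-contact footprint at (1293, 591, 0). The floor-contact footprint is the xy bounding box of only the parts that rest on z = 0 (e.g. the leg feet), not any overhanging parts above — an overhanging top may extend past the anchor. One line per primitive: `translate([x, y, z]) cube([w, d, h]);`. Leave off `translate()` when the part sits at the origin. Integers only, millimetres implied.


translate([261, 237, 0]) cube([30, 354, 1165]);
translate([1263, 237, 0]) cube([30, 354, 1165]);
translate([291, 237, 0]) cube([972, 354, 25]);
translate([291, 237, 338]) cube([972, 354, 25]);
translate([291, 237, 676]) cube([972, 354, 25]);
translate([291, 237, 1014]) cube([972, 354, 25]);


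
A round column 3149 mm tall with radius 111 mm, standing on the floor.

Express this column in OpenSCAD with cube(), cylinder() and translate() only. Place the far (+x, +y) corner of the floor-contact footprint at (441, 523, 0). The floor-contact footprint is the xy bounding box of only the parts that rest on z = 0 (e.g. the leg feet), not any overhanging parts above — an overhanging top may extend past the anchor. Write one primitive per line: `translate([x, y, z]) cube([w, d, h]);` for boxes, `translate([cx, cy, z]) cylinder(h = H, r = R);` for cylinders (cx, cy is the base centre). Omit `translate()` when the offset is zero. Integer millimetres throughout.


translate([330, 412, 0]) cylinder(h = 3149, r = 111);


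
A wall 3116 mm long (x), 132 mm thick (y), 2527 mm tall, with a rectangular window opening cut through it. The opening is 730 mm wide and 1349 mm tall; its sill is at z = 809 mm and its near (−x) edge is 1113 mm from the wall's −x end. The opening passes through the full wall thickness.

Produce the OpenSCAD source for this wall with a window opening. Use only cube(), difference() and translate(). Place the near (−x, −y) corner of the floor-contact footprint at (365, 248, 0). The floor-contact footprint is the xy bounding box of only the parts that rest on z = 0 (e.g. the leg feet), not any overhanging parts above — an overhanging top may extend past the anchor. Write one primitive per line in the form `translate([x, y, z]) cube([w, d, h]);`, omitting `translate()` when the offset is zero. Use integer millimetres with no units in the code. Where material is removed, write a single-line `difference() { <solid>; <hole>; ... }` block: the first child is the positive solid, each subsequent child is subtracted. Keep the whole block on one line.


difference() { translate([365, 248, 0]) cube([3116, 132, 2527]); translate([1478, 248, 809]) cube([730, 132, 1349]); }


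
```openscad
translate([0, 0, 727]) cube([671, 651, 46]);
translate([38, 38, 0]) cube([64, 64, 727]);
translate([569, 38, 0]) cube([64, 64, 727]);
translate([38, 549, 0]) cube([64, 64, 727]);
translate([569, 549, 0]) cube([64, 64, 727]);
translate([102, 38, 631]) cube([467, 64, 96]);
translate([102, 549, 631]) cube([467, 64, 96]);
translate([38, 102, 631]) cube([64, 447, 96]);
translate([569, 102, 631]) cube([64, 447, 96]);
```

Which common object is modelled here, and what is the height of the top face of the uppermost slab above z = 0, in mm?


A table. The table height is 773 mm.

A 671×651×46 slab sits at z = 727 on four 64 mm square posts — a table. The top surface is at 727 + 46 = 773 mm.


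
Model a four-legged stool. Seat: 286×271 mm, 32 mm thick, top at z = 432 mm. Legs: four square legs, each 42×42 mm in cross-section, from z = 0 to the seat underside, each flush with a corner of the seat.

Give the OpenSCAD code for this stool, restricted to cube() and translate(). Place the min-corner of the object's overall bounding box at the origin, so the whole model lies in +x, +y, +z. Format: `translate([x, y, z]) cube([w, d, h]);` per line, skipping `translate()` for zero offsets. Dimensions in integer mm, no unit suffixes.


translate([0, 0, 400]) cube([286, 271, 32]);
cube([42, 42, 400]);
translate([244, 0, 0]) cube([42, 42, 400]);
translate([0, 229, 0]) cube([42, 42, 400]);
translate([244, 229, 0]) cube([42, 42, 400]);
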